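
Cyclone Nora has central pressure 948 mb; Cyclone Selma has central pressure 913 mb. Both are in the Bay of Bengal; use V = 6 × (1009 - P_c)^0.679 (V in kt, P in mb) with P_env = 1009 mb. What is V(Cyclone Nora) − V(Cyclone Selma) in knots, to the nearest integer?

-35 kt

Cyclone Nora: ΔP = 61; V ≈ 6 × 61^0.679 ≈ 97.81 kt.
Cyclone Selma: ΔP = 96; V ≈ 6 × 96^0.679 ≈ 133.08 kt.
Difference ≈ 97.81 − 133.08 = -35.27 → -35 kt.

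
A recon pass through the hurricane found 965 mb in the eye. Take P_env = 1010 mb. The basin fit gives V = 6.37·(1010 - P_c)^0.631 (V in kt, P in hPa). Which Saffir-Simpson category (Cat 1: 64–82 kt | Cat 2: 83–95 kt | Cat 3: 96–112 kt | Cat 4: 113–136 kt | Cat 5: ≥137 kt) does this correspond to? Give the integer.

1

ΔP = 1010 − 965 = 45 mb.
V ≈ 6.37 × 45^0.631 = 6.37 × 11.05 ≈ 70 kt.
70 kt falls in the Category 1 band.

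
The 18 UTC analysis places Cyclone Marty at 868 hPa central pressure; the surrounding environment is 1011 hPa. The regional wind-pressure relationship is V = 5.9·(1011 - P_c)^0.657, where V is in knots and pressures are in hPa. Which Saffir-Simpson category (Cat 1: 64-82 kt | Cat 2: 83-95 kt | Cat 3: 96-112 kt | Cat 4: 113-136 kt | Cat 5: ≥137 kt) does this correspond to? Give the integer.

ΔP = 1011 − 868 = 143 hPa.
V ≈ 5.9 × 143^0.657 = 5.9 × 26.06 ≈ 154 kt.
154 kt falls in the Category 5 band.

5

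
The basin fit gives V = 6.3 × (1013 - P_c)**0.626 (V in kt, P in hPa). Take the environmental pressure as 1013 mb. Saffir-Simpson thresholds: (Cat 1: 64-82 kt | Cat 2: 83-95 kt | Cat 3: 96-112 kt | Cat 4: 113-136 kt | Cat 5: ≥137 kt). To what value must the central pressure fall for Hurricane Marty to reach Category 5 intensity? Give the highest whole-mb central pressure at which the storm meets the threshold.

876 mb

Category 5 begins at V = 137 kt.
Required ΔP = (137/6.3)^(1/0.626) = 21.746^1.597 ≈ 136.90 mb.
P_c ≤ 1013 − 136.90 = 876.10, so the highest integer P_c is 876 mb.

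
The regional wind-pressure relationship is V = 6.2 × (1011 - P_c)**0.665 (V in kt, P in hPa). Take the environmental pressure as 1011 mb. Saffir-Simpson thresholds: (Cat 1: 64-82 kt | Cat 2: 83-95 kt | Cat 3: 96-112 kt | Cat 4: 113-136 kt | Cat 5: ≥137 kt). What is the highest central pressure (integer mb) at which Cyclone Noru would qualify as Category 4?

932 mb

Category 4 begins at V = 113 kt.
Required ΔP = (113/6.2)^(1/0.665) = 18.226^1.504 ≈ 78.66 mb.
P_c ≤ 1011 − 78.66 = 932.34, so the highest integer P_c is 932 mb.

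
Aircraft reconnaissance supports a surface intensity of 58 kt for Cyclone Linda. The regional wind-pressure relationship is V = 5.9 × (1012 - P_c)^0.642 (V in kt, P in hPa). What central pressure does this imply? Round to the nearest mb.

ΔP = (V / 5.9)^(1/0.642) = (58/5.9)^1.558.
58/5.9 = 9.831; 9.831^1.558 ≈ 35.16 mb.
P_c = 1012 − 35.16 = 976.84 ≈ 977 mb.

977 mb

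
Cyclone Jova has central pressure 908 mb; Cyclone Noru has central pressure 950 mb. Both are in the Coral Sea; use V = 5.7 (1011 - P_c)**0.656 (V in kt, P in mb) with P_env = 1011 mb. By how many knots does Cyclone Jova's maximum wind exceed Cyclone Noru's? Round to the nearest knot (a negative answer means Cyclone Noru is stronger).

Cyclone Jova: ΔP = 103; V ≈ 5.7 × 103^0.656 ≈ 119.21 kt.
Cyclone Noru: ΔP = 61; V ≈ 5.7 × 61^0.656 ≈ 84.54 kt.
Difference ≈ 119.21 − 84.54 = 34.67 → 35 kt.

35 kt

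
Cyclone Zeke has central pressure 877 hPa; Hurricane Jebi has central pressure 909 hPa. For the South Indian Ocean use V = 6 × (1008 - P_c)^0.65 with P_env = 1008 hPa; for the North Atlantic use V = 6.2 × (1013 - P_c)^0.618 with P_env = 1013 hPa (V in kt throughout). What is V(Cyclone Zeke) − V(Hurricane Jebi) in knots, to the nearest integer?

Cyclone Zeke: ΔP = 131; V ≈ 6 × 131^0.65 ≈ 142.68 kt.
Hurricane Jebi: ΔP = 104; V ≈ 6.2 × 104^0.618 ≈ 109.38 kt.
Difference ≈ 142.68 − 109.38 = 33.30 → 33 kt.

33 kt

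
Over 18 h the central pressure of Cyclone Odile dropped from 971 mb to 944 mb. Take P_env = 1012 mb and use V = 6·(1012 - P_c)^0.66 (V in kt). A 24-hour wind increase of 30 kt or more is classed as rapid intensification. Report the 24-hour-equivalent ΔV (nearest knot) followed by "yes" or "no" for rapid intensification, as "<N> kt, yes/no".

37 kt, yes

V₁: ΔP = 41, V ≈ 6 × 41^0.66 ≈ 69.60 kt.
V₂: ΔP = 68, V ≈ 6 × 68^0.66 ≈ 97.19 kt.
ΔV over 18 h = 27.59 kt → 24 h equivalent = 27.59 × 24/18 ≈ 36.79 kt.
37 kt ≥ 30 kt ⇒ rapid intensification.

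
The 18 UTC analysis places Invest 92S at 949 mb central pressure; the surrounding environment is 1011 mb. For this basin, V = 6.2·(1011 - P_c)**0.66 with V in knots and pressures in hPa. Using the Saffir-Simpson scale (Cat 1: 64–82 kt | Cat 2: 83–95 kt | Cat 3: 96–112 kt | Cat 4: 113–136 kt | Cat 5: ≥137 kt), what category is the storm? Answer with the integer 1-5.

2

ΔP = 1011 − 949 = 62 mb.
V ≈ 6.2 × 62^0.66 = 6.2 × 15.24 ≈ 94 kt.
94 kt falls in the Category 2 band.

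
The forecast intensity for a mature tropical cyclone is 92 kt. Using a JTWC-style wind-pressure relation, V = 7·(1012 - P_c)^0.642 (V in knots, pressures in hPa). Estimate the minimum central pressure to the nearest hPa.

957 hPa

ΔP = (V / 7)^(1/0.642) = (92/7)^1.558.
92/7 = 13.143; 13.143^1.558 ≈ 55.27 hPa.
P_c = 1012 − 55.27 = 956.73 ≈ 957 hPa.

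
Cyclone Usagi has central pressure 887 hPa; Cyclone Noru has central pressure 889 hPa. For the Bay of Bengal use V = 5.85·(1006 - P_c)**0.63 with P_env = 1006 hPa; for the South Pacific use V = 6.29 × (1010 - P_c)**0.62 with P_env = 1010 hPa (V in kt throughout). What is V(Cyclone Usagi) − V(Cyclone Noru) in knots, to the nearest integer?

Cyclone Usagi: ΔP = 119; V ≈ 5.85 × 119^0.63 ≈ 118.78 kt.
Cyclone Noru: ΔP = 121; V ≈ 6.29 × 121^0.62 ≈ 123.02 kt.
Difference ≈ 118.78 − 123.02 = -4.24 → -4 kt.

-4 kt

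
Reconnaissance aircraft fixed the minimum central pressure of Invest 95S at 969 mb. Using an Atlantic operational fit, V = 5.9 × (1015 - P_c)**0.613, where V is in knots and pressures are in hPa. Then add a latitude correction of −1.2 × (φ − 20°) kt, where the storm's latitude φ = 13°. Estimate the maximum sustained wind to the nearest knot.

ΔP = 1015 − 969 = 46 mb.
46^0.613 ≈ 10.454.
V ≈ 5.9 × 10.454 ≈ 61.7 kt.
Latitude correction: −1.2 × (13 − 20) = 8.4 kt.
Corrected V ≈ 70.1 kt → 70 kt.

70 kt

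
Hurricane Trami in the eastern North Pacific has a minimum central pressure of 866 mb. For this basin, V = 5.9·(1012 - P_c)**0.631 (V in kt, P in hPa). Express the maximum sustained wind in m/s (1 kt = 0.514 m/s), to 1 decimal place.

70.4 m/s

ΔP = 1012 − 866 = 146 mb.
V ≈ 5.9 × 146^0.631 = 5.9 × 23.212 ≈ 136.949 kt.
136.949 × 0.514 ≈ 70.39 m/s → 70.4 m/s.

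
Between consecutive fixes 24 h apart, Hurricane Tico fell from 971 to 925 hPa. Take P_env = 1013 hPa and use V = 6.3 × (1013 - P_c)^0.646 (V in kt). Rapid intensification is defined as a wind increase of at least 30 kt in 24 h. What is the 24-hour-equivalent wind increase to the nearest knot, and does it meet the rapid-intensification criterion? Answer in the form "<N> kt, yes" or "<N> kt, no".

43 kt, yes

V₁: ΔP = 42, V ≈ 6.3 × 42^0.646 ≈ 70.46 kt.
V₂: ΔP = 88, V ≈ 6.3 × 88^0.646 ≈ 113.63 kt.
ΔV over 24 h = 43.17 kt → 24 h equivalent = 43.17 × 24/24 ≈ 43.17 kt.
43 kt ≥ 30 kt ⇒ rapid intensification.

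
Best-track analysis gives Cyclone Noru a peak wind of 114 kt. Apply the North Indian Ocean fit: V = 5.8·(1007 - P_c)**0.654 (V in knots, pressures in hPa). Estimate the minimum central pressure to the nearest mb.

912 mb

ΔP = (V / 5.8)^(1/0.654) = (114/5.8)^1.529.
114/5.8 = 19.655; 19.655^1.529 ≈ 95.02 mb.
P_c = 1007 − 95.02 = 911.98 ≈ 912 mb.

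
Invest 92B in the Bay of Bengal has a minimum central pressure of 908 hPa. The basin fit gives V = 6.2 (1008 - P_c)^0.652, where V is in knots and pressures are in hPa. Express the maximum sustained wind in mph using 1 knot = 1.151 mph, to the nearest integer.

144 mph

ΔP = 1008 − 908 = 100 hPa.
V ≈ 6.2 × 100^0.652 = 6.2 × 20.137 ≈ 124.851 kt.
124.851 × 1.151 ≈ 143.70 mph → 144 mph.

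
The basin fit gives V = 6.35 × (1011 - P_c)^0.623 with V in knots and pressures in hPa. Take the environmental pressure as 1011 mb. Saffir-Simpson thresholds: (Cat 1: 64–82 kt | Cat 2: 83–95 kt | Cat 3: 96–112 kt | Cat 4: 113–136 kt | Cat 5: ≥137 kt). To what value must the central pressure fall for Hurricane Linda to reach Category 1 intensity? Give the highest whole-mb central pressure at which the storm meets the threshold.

Category 1 begins at V = 64 kt.
Required ΔP = (64/6.35)^(1/0.623) = 10.079^1.605 ≈ 40.79 mb.
P_c ≤ 1011 − 40.79 = 970.21, so the highest integer P_c is 970 mb.

970 mb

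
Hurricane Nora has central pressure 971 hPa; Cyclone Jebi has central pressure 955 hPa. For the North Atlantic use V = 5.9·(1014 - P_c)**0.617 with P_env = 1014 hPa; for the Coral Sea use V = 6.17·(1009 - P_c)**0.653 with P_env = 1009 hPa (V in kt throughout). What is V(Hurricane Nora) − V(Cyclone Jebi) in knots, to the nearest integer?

-23 kt

Hurricane Nora: ΔP = 43; V ≈ 5.9 × 43^0.617 ≈ 60.08 kt.
Cyclone Jebi: ΔP = 54; V ≈ 6.17 × 54^0.653 ≈ 83.47 kt.
Difference ≈ 60.08 − 83.47 = -23.39 → -23 kt.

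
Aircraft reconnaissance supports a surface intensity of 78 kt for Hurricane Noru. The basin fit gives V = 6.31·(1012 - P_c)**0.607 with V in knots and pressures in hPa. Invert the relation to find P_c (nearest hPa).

ΔP = (V / 6.31)^(1/0.607) = (78/6.31)^1.647.
78/6.31 = 12.361; 12.361^1.647 ≈ 62.97 hPa.
P_c = 1012 − 62.97 = 949.03 ≈ 949 hPa.

949 hPa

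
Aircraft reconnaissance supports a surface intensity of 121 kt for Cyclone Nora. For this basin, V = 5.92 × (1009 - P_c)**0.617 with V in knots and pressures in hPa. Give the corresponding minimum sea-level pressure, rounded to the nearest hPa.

876 hPa

ΔP = (V / 5.92)^(1/0.617) = (121/5.92)^1.621.
121/5.92 = 20.439; 20.439^1.621 ≈ 133.02 hPa.
P_c = 1009 − 133.02 = 875.98 ≈ 876 hPa.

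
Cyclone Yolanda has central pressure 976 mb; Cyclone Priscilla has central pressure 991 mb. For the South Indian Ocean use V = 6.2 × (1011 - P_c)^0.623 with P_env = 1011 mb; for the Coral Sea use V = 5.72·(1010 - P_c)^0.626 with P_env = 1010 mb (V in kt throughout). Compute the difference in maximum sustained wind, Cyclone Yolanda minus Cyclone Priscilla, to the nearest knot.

21 kt

Cyclone Yolanda: ΔP = 35; V ≈ 6.2 × 35^0.623 ≈ 56.80 kt.
Cyclone Priscilla: ΔP = 19; V ≈ 5.72 × 19^0.626 ≈ 36.13 kt.
Difference ≈ 56.80 − 36.13 = 20.67 → 21 kt.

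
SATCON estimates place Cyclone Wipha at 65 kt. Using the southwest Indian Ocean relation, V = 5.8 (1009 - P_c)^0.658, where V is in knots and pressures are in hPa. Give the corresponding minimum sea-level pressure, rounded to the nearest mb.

970 mb

ΔP = (V / 5.8)^(1/0.658) = (65/5.8)^1.520.
65/5.8 = 11.207; 11.207^1.520 ≈ 39.35 mb.
P_c = 1009 − 39.35 = 969.65 ≈ 970 mb.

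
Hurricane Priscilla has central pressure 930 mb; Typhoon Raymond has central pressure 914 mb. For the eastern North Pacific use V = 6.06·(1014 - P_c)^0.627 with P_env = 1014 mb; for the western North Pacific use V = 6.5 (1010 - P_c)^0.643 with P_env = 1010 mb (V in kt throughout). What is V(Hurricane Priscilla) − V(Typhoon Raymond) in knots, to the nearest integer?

Hurricane Priscilla: ΔP = 84; V ≈ 6.06 × 84^0.627 ≈ 97.50 kt.
Typhoon Raymond: ΔP = 96; V ≈ 6.5 × 96^0.643 ≈ 122.32 kt.
Difference ≈ 97.50 − 122.32 = -24.82 → -25 kt.

-25 kt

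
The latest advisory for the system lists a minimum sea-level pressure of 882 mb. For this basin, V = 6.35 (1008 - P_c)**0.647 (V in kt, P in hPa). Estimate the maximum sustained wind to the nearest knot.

ΔP = 1008 − 882 = 126 mb.
126^0.647 ≈ 22.853.
V ≈ 6.35 × 22.853 ≈ 145.1 kt.

145 kt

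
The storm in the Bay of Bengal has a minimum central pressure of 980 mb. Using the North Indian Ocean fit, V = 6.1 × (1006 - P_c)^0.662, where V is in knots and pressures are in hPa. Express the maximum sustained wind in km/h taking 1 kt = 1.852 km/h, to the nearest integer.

ΔP = 1006 − 980 = 26 mb.
V ≈ 6.1 × 26^0.662 = 6.1 × 8.644 ≈ 52.728 kt.
52.728 × 1.852 ≈ 97.65 km/h → 98 km/h.

98 km/h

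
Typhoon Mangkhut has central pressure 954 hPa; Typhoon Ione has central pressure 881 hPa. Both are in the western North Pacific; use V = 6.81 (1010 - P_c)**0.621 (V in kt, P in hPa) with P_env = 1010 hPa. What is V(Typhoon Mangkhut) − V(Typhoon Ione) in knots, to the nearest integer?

Typhoon Mangkhut: ΔP = 56; V ≈ 6.81 × 56^0.621 ≈ 82.94 kt.
Typhoon Ione: ΔP = 129; V ≈ 6.81 × 129^0.621 ≈ 139.26 kt.
Difference ≈ 82.94 − 139.26 = -56.32 → -56 kt.

-56 kt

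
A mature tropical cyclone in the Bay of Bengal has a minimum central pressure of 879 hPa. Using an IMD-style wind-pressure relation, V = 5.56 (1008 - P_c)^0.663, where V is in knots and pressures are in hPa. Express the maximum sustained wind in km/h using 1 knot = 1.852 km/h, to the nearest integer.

258 km/h

ΔP = 1008 − 879 = 129 hPa.
V ≈ 5.56 × 129^0.663 = 5.56 × 25.080 ≈ 139.443 kt.
139.443 × 1.852 ≈ 258.25 km/h → 258 km/h.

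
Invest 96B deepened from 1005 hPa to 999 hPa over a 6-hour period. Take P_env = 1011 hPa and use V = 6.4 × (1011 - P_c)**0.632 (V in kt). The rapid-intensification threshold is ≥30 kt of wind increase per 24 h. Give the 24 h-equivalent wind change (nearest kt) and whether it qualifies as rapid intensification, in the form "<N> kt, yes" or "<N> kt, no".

44 kt, yes

V₁: ΔP = 6, V ≈ 6.4 × 6^0.632 ≈ 19.86 kt.
V₂: ΔP = 12, V ≈ 6.4 × 12^0.632 ≈ 30.78 kt.
ΔV over 6 h = 10.92 kt → 24 h equivalent = 10.92 × 24/6 ≈ 43.68 kt.
44 kt ≥ 30 kt ⇒ rapid intensification.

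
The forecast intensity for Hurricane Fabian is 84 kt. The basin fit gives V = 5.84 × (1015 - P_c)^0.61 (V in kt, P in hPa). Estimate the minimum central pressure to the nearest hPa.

ΔP = (V / 5.84)^(1/0.61) = (84/5.84)^1.639.
84/5.84 = 14.384; 14.384^1.639 ≈ 79.09 hPa.
P_c = 1015 − 79.09 = 935.91 ≈ 936 hPa.

936 hPa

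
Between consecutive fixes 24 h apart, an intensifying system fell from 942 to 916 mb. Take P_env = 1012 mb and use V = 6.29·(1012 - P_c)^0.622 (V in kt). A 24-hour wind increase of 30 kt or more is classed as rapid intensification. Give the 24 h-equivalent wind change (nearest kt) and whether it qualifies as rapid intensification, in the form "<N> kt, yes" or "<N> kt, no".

19 kt, no

V₁: ΔP = 70, V ≈ 6.29 × 70^0.622 ≈ 88.37 kt.
V₂: ΔP = 96, V ≈ 6.29 × 96^0.622 ≈ 107.55 kt.
ΔV over 24 h = 19.18 kt → 24 h equivalent = 19.18 × 24/24 ≈ 19.18 kt.
19 kt < 30 kt ⇒ not rapid intensification.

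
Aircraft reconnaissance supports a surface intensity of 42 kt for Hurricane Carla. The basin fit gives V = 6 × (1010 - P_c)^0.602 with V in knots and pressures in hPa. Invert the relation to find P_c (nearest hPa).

ΔP = (V / 6)^(1/0.602) = (42/6)^1.661.
42/6 = 7.000; 7.000^1.661 ≈ 25.34 hPa.
P_c = 1010 − 25.34 = 984.66 ≈ 985 hPa.

985 hPa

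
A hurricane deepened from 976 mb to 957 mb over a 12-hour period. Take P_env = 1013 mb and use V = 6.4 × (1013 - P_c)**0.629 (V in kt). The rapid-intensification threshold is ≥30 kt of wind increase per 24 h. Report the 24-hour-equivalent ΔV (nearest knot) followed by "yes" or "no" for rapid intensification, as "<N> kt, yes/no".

V₁: ΔP = 37, V ≈ 6.4 × 37^0.629 ≈ 62.03 kt.
V₂: ΔP = 56, V ≈ 6.4 × 56^0.629 ≈ 80.50 kt.
ΔV over 12 h = 18.47 kt → 24 h equivalent = 18.47 × 24/12 ≈ 36.94 kt.
37 kt ≥ 30 kt ⇒ rapid intensification.

37 kt, yes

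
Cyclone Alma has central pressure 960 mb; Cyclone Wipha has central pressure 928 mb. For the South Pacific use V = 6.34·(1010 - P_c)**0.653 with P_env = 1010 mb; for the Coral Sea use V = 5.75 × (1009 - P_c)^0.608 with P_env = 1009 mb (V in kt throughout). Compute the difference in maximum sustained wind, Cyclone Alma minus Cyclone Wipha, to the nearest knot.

-2 kt

Cyclone Alma: ΔP = 50; V ≈ 6.34 × 50^0.653 ≈ 81.57 kt.
Cyclone Wipha: ΔP = 81; V ≈ 5.75 × 81^0.608 ≈ 83.18 kt.
Difference ≈ 81.57 − 83.18 = -1.61 → -2 kt.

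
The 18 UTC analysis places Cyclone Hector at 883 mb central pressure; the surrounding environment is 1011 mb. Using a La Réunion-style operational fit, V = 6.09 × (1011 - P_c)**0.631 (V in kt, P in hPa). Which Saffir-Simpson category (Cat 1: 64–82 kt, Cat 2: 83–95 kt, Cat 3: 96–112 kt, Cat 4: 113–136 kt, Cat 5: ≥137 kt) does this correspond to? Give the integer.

ΔP = 1011 − 883 = 128 mb.
V ≈ 6.09 × 128^0.631 = 6.09 × 21.36 ≈ 130 kt.
130 kt falls in the Category 4 band.

4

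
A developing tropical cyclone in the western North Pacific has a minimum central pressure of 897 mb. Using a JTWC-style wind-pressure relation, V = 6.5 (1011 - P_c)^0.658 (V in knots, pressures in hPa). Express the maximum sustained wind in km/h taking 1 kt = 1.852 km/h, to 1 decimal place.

271.6 km/h

ΔP = 1011 − 897 = 114 mb.
V ≈ 6.5 × 114^0.658 = 6.5 × 22.565 ≈ 146.675 kt.
146.675 × 1.852 ≈ 271.64 km/h → 271.6 km/h.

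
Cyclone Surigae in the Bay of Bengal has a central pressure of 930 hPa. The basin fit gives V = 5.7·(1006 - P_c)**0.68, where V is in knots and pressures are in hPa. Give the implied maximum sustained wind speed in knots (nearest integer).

ΔP = 1006 − 930 = 76 hPa.
76^0.68 ≈ 19.009.
V ≈ 5.7 × 19.009 ≈ 108.3 kt.

108 kt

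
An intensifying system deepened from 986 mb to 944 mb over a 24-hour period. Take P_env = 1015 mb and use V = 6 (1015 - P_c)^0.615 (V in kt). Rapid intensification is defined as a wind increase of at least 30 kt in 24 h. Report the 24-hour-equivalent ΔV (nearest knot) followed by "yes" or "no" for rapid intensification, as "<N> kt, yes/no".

35 kt, yes

V₁: ΔP = 29, V ≈ 6 × 29^0.615 ≈ 47.59 kt.
V₂: ΔP = 71, V ≈ 6 × 71^0.615 ≈ 82.54 kt.
ΔV over 24 h = 34.95 kt → 24 h equivalent = 34.95 × 24/24 ≈ 34.95 kt.
35 kt ≥ 30 kt ⇒ rapid intensification.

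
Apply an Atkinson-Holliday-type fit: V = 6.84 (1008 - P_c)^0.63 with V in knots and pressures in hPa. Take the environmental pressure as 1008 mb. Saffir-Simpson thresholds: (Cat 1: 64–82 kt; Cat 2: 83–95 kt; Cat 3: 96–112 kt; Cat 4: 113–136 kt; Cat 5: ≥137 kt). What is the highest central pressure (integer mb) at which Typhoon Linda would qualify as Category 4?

Category 4 begins at V = 113 kt.
Required ΔP = (113/6.84)^(1/0.63) = 16.520^1.587 ≈ 85.78 mb.
P_c ≤ 1008 − 85.78 = 922.22, so the highest integer P_c is 922 mb.

922 mb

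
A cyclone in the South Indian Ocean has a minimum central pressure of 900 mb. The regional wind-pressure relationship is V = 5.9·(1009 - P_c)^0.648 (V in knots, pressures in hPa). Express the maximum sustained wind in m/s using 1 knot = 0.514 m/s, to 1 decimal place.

ΔP = 1009 − 900 = 109 mb.
V ≈ 5.9 × 109^0.648 = 5.9 × 20.905 ≈ 123.340 kt.
123.340 × 0.514 ≈ 63.40 m/s → 63.4 m/s.

63.4 m/s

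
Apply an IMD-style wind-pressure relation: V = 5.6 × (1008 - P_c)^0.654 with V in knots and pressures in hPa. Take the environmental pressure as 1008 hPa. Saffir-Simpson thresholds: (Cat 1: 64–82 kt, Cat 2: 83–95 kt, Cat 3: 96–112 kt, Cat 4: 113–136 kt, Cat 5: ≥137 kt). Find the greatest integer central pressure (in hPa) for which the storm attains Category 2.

946 hPa

Category 2 begins at V = 83 kt.
Required ΔP = (83/5.6)^(1/0.654) = 14.821^1.529 ≈ 61.71 hPa.
P_c ≤ 1008 − 61.71 = 946.29, so the highest integer P_c is 946 hPa.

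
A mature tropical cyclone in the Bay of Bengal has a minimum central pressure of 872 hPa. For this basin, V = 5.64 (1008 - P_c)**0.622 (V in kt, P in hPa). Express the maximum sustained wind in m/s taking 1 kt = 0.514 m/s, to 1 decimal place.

ΔP = 1008 − 872 = 136 hPa.
V ≈ 5.64 × 136^0.622 = 5.64 × 21.235 ≈ 119.768 kt.
119.768 × 0.514 ≈ 61.56 m/s → 61.6 m/s.

61.6 m/s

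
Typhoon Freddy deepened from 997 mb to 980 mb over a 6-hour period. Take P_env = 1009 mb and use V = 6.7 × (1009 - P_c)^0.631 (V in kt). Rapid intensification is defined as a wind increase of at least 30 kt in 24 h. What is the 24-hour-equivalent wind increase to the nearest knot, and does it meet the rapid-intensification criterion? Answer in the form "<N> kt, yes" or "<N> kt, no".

96 kt, yes

V₁: ΔP = 12, V ≈ 6.7 × 12^0.631 ≈ 32.14 kt.
V₂: ΔP = 29, V ≈ 6.7 × 29^0.631 ≈ 56.09 kt.
ΔV over 6 h = 23.95 kt → 24 h equivalent = 23.95 × 24/6 ≈ 95.80 kt.
96 kt ≥ 30 kt ⇒ rapid intensification.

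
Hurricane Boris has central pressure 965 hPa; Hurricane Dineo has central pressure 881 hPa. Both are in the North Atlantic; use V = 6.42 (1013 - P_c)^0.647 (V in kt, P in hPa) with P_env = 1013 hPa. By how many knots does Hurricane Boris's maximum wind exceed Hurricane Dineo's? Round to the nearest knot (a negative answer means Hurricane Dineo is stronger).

Hurricane Boris: ΔP = 48; V ≈ 6.42 × 48^0.647 ≈ 78.58 kt.
Hurricane Dineo: ΔP = 132; V ≈ 6.42 × 132^0.647 ≈ 151.20 kt.
Difference ≈ 78.58 − 151.20 = -72.62 → -73 kt.

-73 kt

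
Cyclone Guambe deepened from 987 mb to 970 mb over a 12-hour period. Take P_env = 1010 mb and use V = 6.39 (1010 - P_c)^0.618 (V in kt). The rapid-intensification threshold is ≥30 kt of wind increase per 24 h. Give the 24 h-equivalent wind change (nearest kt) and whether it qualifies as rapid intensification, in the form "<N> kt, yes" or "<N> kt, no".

V₁: ΔP = 23, V ≈ 6.39 × 23^0.618 ≈ 44.37 kt.
V₂: ΔP = 40, V ≈ 6.39 × 40^0.618 ≈ 62.46 kt.
ΔV over 12 h = 18.09 kt → 24 h equivalent = 18.09 × 24/12 ≈ 36.18 kt.
36 kt ≥ 30 kt ⇒ rapid intensification.

36 kt, yes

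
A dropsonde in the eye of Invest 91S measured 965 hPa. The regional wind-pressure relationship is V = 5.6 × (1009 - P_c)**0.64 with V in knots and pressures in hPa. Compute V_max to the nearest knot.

63 kt

ΔP = 1009 − 965 = 44 hPa.
44^0.64 ≈ 11.267.
V ≈ 5.6 × 11.267 ≈ 63.1 kt.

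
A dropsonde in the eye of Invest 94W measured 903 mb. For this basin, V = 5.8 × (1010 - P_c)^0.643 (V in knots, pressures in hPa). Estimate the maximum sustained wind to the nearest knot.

117 kt

ΔP = 1010 − 903 = 107 mb.
107^0.643 ≈ 20.179.
V ≈ 5.8 × 20.179 ≈ 117.0 kt.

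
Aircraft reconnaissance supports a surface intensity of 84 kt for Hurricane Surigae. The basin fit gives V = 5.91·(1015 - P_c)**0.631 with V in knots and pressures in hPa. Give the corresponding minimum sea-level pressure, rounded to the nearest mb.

948 mb

ΔP = (V / 5.91)^(1/0.631) = (84/5.91)^1.585.
84/5.91 = 14.213; 14.213^1.585 ≈ 67.11 mb.
P_c = 1015 − 67.11 = 947.89 ≈ 948 mb.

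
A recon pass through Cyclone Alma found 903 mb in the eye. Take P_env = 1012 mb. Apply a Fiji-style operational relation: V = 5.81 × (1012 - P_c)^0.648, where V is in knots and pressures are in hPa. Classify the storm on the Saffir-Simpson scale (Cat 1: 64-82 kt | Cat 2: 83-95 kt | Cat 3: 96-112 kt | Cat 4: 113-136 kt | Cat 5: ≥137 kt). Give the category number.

ΔP = 1012 − 903 = 109 mb.
V ≈ 5.81 × 109^0.648 = 5.81 × 20.91 ≈ 121 kt.
121 kt falls in the Category 4 band.

4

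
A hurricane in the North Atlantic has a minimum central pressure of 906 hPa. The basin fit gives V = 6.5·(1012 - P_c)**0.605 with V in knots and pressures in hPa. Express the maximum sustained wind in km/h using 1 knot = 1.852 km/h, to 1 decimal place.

202.2 km/h

ΔP = 1012 − 906 = 106 hPa.
V ≈ 6.5 × 106^0.605 = 6.5 × 16.800 ≈ 109.200 kt.
109.200 × 1.852 ≈ 202.24 km/h → 202.2 km/h.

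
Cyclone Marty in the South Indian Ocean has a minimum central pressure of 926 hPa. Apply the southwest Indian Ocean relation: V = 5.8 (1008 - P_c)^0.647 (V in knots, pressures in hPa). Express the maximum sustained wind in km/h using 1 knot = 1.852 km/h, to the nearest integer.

ΔP = 1008 − 926 = 82 hPa.
V ≈ 5.8 × 82^0.647 = 5.8 × 17.308 ≈ 100.384 kt.
100.384 × 1.852 ≈ 185.91 km/h → 186 km/h.

186 km/h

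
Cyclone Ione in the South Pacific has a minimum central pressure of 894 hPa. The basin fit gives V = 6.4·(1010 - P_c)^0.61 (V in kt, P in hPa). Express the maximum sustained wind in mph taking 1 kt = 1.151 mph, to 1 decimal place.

133.8 mph

ΔP = 1010 − 894 = 116 hPa.
V ≈ 6.4 × 116^0.61 = 6.4 × 18.169 ≈ 116.278 kt.
116.278 × 1.151 ≈ 133.84 mph → 133.8 mph.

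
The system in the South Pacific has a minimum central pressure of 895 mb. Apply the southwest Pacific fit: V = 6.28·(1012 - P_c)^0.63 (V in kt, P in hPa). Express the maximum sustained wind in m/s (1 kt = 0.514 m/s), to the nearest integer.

ΔP = 1012 − 895 = 117 mb.
V ≈ 6.28 × 117^0.63 = 6.28 × 20.089 ≈ 126.159 kt.
126.159 × 0.514 ≈ 64.85 m/s → 65 m/s.

65 m/s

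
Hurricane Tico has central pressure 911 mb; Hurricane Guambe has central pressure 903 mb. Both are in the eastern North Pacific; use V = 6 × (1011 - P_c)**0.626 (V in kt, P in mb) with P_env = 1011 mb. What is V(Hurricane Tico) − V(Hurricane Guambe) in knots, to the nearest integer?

-5 kt

Hurricane Tico: ΔP = 100; V ≈ 6 × 100^0.626 ≈ 107.19 kt.
Hurricane Guambe: ΔP = 108; V ≈ 6 × 108^0.626 ≈ 112.48 kt.
Difference ≈ 107.19 − 112.48 = -5.29 → -5 kt.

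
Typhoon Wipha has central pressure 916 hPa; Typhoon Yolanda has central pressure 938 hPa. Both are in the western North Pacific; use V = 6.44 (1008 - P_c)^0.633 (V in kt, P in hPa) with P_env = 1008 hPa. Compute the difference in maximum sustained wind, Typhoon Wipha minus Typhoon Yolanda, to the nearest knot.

18 kt

Typhoon Wipha: ΔP = 92; V ≈ 6.44 × 92^0.633 ≈ 112.71 kt.
Typhoon Yolanda: ΔP = 70; V ≈ 6.44 × 70^0.633 ≈ 94.81 kt.
Difference ≈ 112.71 − 94.81 = 17.90 → 18 kt.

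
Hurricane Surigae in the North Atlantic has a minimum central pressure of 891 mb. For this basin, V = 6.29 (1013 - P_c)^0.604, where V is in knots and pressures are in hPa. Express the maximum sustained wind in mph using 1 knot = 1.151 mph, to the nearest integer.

ΔP = 1013 − 891 = 122 mb.
V ≈ 6.29 × 122^0.604 = 6.29 × 18.204 ≈ 114.502 kt.
114.502 × 1.151 ≈ 131.79 mph → 132 mph.

132 mph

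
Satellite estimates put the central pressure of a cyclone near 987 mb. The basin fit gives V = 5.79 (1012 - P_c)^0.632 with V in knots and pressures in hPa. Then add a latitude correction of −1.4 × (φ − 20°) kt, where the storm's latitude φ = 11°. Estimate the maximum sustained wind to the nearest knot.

57 kt

ΔP = 1012 − 987 = 25 mb.
25^0.632 ≈ 7.647.
V ≈ 5.79 × 7.647 ≈ 44.3 kt.
Latitude correction: −1.4 × (11 − 20) = 12.6 kt.
Corrected V ≈ 56.9 kt → 57 kt.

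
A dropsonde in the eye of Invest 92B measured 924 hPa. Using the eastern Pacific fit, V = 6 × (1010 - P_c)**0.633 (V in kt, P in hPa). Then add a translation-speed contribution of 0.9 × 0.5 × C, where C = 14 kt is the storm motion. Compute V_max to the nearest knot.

107 kt

ΔP = 1010 − 924 = 86 hPa.
86^0.633 ≈ 16.770.
V ≈ 6 × 16.770 ≈ 100.6 kt.
Translation term: 0.9 × 0.5 × 14 = 6.3 kt.
Corrected V ≈ 106.9 kt → 107 kt.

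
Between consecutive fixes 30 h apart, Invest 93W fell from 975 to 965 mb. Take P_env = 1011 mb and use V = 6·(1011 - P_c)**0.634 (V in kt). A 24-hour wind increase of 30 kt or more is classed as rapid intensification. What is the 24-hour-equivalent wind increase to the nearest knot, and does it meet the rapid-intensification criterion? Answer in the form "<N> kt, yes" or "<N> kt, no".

8 kt, no

V₁: ΔP = 36, V ≈ 6 × 36^0.634 ≈ 58.19 kt.
V₂: ΔP = 46, V ≈ 6 × 46^0.634 ≈ 67.97 kt.
ΔV over 30 h = 9.78 kt → 24 h equivalent = 9.78 × 24/30 ≈ 7.82 kt.
8 kt < 30 kt ⇒ not rapid intensification.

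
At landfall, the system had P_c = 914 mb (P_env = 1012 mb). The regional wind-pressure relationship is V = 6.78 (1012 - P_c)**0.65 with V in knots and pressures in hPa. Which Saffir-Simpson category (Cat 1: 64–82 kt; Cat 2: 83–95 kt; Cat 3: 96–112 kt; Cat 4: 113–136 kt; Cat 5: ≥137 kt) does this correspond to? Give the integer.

4

ΔP = 1012 − 914 = 98 mb.
V ≈ 6.78 × 98^0.65 = 6.78 × 19.69 ≈ 134 kt.
134 kt falls in the Category 4 band.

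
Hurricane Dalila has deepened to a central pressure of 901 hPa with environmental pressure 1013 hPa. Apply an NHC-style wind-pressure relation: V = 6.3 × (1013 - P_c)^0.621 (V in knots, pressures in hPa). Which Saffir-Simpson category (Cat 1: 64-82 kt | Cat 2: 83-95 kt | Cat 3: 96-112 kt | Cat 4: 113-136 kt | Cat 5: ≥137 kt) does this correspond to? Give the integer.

4

ΔP = 1013 − 901 = 112 hPa.
V ≈ 6.3 × 112^0.621 = 6.3 × 18.73 ≈ 118 kt.
118 kt falls in the Category 4 band.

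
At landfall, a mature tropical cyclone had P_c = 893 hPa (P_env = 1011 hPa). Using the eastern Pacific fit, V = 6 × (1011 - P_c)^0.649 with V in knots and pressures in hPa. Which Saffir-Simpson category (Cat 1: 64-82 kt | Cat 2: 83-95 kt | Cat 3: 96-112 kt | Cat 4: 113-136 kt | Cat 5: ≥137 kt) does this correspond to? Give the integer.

ΔP = 1011 − 893 = 118 hPa.
V ≈ 6 × 118^0.649 = 6 × 22.11 ≈ 133 kt.
133 kt falls in the Category 4 band.

4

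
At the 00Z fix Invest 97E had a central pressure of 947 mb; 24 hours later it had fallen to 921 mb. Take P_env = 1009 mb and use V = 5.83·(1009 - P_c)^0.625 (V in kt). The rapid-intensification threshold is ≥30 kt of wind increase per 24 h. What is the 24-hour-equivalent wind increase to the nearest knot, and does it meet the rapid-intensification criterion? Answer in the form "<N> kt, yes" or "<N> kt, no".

19 kt, no

V₁: ΔP = 62, V ≈ 5.83 × 62^0.625 ≈ 76.90 kt.
V₂: ΔP = 88, V ≈ 5.83 × 88^0.625 ≈ 95.71 kt.
ΔV over 24 h = 18.81 kt → 24 h equivalent = 18.81 × 24/24 ≈ 18.81 kt.
19 kt < 30 kt ⇒ not rapid intensification.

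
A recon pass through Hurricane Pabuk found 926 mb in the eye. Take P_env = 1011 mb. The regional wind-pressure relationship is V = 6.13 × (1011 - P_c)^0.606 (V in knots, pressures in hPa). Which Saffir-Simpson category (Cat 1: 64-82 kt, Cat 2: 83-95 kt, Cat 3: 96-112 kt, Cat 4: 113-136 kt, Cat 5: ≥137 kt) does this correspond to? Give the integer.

2

ΔP = 1011 − 926 = 85 mb.
V ≈ 6.13 × 85^0.606 = 6.13 × 14.76 ≈ 91 kt.
91 kt falls in the Category 2 band.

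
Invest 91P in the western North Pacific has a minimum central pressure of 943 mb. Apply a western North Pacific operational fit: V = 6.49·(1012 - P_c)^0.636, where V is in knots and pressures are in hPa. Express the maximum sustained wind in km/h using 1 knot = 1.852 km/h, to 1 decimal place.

177.6 km/h

ΔP = 1012 − 943 = 69 mb.
V ≈ 6.49 × 69^0.636 = 6.49 × 14.774 ≈ 95.885 kt.
95.885 × 1.852 ≈ 177.58 km/h → 177.6 km/h.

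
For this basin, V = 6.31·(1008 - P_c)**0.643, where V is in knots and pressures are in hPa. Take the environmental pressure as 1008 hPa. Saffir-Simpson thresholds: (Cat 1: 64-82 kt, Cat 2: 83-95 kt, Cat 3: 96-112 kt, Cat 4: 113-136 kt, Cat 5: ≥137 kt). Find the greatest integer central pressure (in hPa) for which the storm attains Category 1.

971 hPa

Category 1 begins at V = 64 kt.
Required ΔP = (64/6.31)^(1/0.643) = 10.143^1.555 ≈ 36.71 hPa.
P_c ≤ 1008 − 36.71 = 971.29, so the highest integer P_c is 971 hPa.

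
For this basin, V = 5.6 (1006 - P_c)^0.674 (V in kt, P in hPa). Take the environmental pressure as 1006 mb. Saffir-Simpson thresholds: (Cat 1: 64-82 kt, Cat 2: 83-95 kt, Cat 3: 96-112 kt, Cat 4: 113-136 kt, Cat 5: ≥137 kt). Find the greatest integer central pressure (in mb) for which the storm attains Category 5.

891 mb

Category 5 begins at V = 137 kt.
Required ΔP = (137/5.6)^(1/0.674) = 24.464^1.484 ≈ 114.85 mb.
P_c ≤ 1006 − 114.85 = 891.15, so the highest integer P_c is 891 mb.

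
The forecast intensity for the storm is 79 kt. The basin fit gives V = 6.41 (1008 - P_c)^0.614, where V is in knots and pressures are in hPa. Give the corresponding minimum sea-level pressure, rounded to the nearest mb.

948 mb

ΔP = (V / 6.41)^(1/0.614) = (79/6.41)^1.629.
79/6.41 = 12.324; 12.324^1.629 ≈ 59.77 mb.
P_c = 1008 − 59.77 = 948.23 ≈ 948 mb.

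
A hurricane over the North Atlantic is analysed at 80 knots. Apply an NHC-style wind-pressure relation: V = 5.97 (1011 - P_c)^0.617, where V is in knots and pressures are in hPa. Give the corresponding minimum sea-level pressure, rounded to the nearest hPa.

ΔP = (V / 5.97)^(1/0.617) = (80/5.97)^1.621.
80/5.97 = 13.400; 13.400^1.621 ≈ 67.11 hPa.
P_c = 1011 − 67.11 = 943.89 ≈ 944 hPa.

944 hPa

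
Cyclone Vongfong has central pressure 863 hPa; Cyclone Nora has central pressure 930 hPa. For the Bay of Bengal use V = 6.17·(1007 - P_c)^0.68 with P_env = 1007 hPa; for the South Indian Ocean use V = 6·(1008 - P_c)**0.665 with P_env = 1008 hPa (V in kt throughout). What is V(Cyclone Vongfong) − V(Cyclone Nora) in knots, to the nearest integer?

72 kt

Cyclone Vongfong: ΔP = 144; V ≈ 6.17 × 144^0.68 ≈ 181.12 kt.
Cyclone Nora: ΔP = 78; V ≈ 6 × 78^0.665 ≈ 108.74 kt.
Difference ≈ 181.12 − 108.74 = 72.38 → 72 kt.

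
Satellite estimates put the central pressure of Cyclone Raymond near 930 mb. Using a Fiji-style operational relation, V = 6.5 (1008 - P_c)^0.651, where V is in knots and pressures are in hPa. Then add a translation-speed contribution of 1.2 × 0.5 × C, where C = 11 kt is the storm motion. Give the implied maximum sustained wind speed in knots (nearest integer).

117 kt

ΔP = 1008 − 930 = 78 mb.
78^0.651 ≈ 17.051.
V ≈ 6.5 × 17.051 ≈ 110.8 kt.
Translation term: 1.2 × 0.5 × 11 = 6.6 kt.
Corrected V ≈ 117.4 kt → 117 kt.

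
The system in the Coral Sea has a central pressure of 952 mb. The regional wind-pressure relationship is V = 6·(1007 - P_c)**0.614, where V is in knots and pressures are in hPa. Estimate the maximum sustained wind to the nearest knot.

ΔP = 1007 − 952 = 55 mb.
55^0.614 ≈ 11.711.
V ≈ 6 × 11.711 ≈ 70.3 kt.

70 kt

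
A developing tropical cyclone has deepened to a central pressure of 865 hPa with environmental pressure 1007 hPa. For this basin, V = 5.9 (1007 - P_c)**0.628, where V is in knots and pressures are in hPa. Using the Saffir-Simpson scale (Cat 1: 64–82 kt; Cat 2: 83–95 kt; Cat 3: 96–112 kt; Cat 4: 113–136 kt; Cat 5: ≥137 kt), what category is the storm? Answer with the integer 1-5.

ΔP = 1007 − 865 = 142 hPa.
V ≈ 5.9 × 142^0.628 = 5.9 × 22.47 ≈ 133 kt.
133 kt falls in the Category 4 band.

4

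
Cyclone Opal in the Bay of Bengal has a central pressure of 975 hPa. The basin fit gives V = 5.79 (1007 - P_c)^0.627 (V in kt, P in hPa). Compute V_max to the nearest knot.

ΔP = 1007 − 975 = 32 hPa.
32^0.627 ≈ 8.785.
V ≈ 5.79 × 8.785 ≈ 50.9 kt.

51 kt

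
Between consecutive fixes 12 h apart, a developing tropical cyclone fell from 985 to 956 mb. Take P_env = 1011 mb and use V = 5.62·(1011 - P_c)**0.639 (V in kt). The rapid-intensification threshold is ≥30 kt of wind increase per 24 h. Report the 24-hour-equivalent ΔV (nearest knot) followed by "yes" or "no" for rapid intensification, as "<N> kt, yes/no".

55 kt, yes

V₁: ΔP = 26, V ≈ 5.62 × 26^0.639 ≈ 45.07 kt.
V₂: ΔP = 55, V ≈ 5.62 × 55^0.639 ≈ 72.75 kt.
ΔV over 12 h = 27.68 kt → 24 h equivalent = 27.68 × 24/12 ≈ 55.36 kt.
55 kt ≥ 30 kt ⇒ rapid intensification.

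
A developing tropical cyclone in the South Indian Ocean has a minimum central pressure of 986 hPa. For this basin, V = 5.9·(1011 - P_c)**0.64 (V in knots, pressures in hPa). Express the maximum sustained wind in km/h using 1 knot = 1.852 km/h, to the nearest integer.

86 km/h

ΔP = 1011 − 986 = 25 hPa.
V ≈ 5.9 × 25^0.64 = 5.9 × 7.847 ≈ 46.295 kt.
46.295 × 1.852 ≈ 85.74 km/h → 86 km/h.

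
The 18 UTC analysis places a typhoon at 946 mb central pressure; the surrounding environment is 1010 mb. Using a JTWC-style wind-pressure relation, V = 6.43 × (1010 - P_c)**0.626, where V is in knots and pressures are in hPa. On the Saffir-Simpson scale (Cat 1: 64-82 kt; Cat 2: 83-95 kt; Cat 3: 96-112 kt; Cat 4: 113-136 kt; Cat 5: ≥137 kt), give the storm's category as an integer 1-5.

2

ΔP = 1010 − 946 = 64 mb.
V ≈ 6.43 × 64^0.626 = 6.43 × 13.51 ≈ 87 kt.
87 kt falls in the Category 2 band.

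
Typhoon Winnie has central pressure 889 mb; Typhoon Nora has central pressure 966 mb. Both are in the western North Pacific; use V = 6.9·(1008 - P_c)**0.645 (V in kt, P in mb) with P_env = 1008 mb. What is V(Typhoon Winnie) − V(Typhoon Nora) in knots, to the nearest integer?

74 kt

Typhoon Winnie: ΔP = 119; V ≈ 6.9 × 119^0.645 ≈ 150.51 kt.
Typhoon Nora: ΔP = 42; V ≈ 6.9 × 42^0.645 ≈ 76.89 kt.
Difference ≈ 150.51 − 76.89 = 73.62 → 74 kt.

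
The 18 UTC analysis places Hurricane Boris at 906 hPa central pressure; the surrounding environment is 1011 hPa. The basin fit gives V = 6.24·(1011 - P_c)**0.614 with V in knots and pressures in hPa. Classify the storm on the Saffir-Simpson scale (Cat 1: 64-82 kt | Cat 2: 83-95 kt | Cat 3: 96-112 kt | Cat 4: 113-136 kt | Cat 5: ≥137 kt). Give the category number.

3

ΔP = 1011 − 906 = 105 hPa.
V ≈ 6.24 × 105^0.614 = 6.24 × 17.42 ≈ 109 kt.
109 kt falls in the Category 3 band.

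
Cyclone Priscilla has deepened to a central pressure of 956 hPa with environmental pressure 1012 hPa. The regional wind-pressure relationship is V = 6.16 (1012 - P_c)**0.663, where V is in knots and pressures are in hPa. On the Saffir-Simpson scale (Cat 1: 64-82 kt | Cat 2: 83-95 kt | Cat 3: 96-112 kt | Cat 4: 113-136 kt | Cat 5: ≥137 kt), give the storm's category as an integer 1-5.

2

ΔP = 1012 − 956 = 56 hPa.
V ≈ 6.16 × 56^0.663 = 6.16 × 14.42 ≈ 89 kt.
89 kt falls in the Category 2 band.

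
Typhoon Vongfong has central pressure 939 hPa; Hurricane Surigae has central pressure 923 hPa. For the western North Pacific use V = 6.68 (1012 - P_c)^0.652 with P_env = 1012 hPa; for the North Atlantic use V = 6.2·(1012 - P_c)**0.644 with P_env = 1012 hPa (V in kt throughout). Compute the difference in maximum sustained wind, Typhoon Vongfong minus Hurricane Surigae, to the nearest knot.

Typhoon Vongfong: ΔP = 73; V ≈ 6.68 × 73^0.652 ≈ 109.56 kt.
Hurricane Surigae: ΔP = 89; V ≈ 6.2 × 89^0.644 ≈ 111.63 kt.
Difference ≈ 109.56 − 111.63 = -2.07 → -2 kt.

-2 kt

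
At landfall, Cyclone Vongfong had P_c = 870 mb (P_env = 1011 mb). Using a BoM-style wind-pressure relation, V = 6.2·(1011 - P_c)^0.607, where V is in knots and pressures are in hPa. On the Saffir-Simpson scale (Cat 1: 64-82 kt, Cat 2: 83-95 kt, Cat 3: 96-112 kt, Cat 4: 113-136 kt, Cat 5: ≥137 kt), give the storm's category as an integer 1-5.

4

ΔP = 1011 − 870 = 141 mb.
V ≈ 6.2 × 141^0.607 = 6.2 × 20.16 ≈ 125 kt.
125 kt falls in the Category 4 band.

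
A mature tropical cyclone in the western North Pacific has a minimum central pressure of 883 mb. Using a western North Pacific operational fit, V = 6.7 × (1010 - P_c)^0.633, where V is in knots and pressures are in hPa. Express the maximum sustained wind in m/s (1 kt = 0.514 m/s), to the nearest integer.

74 m/s

ΔP = 1010 − 883 = 127 mb.
V ≈ 6.7 × 127^0.633 = 6.7 × 21.464 ≈ 143.808 kt.
143.808 × 0.514 ≈ 73.92 m/s → 74 m/s.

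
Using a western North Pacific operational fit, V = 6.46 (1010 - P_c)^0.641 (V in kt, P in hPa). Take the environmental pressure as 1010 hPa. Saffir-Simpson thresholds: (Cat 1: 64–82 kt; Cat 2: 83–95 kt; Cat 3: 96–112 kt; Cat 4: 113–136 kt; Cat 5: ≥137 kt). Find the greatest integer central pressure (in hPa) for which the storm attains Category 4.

923 hPa

Category 4 begins at V = 113 kt.
Required ΔP = (113/6.46)^(1/0.641) = 17.492^1.560 ≈ 86.88 hPa.
P_c ≤ 1010 − 86.88 = 923.12, so the highest integer P_c is 923 hPa.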